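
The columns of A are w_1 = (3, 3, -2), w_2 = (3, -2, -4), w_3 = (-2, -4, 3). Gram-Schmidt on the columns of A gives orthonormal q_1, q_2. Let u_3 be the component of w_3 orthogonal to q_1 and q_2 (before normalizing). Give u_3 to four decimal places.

w_1 = (3, 3, -2); ‖w_1‖ = 4.6904, so q_1 = (0.6396, 0.6396, -0.4264).
q_1·w_2 = 0.6396·3 + 0.6396·(-2) + (-0.4264)·(-4) = 2.3452.
u_2 = w_2 − 2.3452·q_1 = (1.5000, -3.5000, -3.0000).
‖u_2‖ = 4.8477, so q_2 = (0.3094, -0.7220, -0.6189).
q_1·w_3 = 0.6396·(-2) + 0.6396·(-4) + (-0.4264)·3 = -5.1168; q_2·w_3 = 0.3094·(-2) + (-0.7220)·(-4) + (-0.6189)·3 = 0.4126.
u_3 = w_3 + 5.1168·q_1 − 0.4126·q_2 = (1.1451, -0.4294, 1.0735).

u_3 = (1.1451, -0.4294, 1.0735)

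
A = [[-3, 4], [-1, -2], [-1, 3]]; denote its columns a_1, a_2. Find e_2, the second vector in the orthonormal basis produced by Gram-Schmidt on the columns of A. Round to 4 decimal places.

a_1 = (-3, -1, -1); ‖a_1‖ = 3.3166, so e_1 = (-0.9045, -0.3015, -0.3015).
e_1·a_2 = (-0.9045)·4 + (-0.3015)·(-2) + (-0.3015)·3 = -3.9196.
u_2 = a_2 + 3.9196·e_1 = (0.4545, -3.1818, 1.8182).
‖u_2‖ = 3.6927, so e_2 = (0.1231, -0.8616, 0.4924).

e_2 = (0.1231, -0.8616, 0.4924)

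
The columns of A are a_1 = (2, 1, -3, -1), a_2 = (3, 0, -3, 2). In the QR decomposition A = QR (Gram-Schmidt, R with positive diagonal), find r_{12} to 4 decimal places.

r_{12} = 3.3566

q_1 = a_1/‖a_1‖ = (2, 1, -3, -1)/3.8730 = (0.5164, 0.2582, -0.7746, -0.2582).
r_{12} = q_1·a_2 = 3.3566.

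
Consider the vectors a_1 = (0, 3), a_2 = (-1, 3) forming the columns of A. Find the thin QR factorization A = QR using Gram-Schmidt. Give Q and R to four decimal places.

Q = [[0.0000, -1.0000], [1.0000, 0.0000]], R = [[3.0000, 3.0000], [0.0000, 1.0000]]

e_1 = a_1/‖a_1‖ = (0, 3)/3.0000 = (0.0000, 1.0000).
r_{12} = e_1·a_2 = 3.0000.
u_2 = a_2 − 3.0000·e_1 = (-1.0000, 0.0000).
‖u_2‖ = 1.0000, so e_2 = (-1.0000, 0.0000).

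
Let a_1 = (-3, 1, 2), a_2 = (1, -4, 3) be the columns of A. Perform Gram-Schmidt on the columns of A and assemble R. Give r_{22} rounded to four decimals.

r_{22} = 5.0920

q_1 = a_1/‖a_1‖ = (-3, 1, 2)/3.7417 = (-0.8018, 0.2673, 0.5345).
r_{12} = q_1·a_2 = -0.2673.
u_2 = a_2 + 0.2673·q_1 = (0.7857, -3.9286, 3.1429).
r_{22} = ‖u_2‖ = 5.0920.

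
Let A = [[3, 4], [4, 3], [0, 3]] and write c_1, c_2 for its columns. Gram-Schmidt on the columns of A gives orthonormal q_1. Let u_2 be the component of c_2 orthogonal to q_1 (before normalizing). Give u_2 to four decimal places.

q_1 = c_1/‖c_1‖ = (3, 4, 0)/5.0000 = (0.6000, 0.8000, 0.0000).
r_{12} = q_1·c_2 = 4.8000.
u_2 = c_2 − 4.8000·q_1 = (1.1200, -0.8400, 3.0000).

u_2 = (1.1200, -0.8400, 3.0000)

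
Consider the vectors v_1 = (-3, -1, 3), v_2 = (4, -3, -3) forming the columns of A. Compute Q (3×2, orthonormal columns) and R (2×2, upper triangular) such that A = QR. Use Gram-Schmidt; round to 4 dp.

q_1 = v_1/‖v_1‖ = (-3, -1, 3)/4.3589 = (-0.6882, -0.2294, 0.6882).
r_{12} = q_1·v_2 = -4.1295.
u_2 = v_2 + 4.1295·q_1 = (1.1579, -3.9474, -0.1579).
‖u_2‖ = 4.1167, so q_2 = (0.2813, -0.9589, -0.0384).

Q = [[-0.6882, 0.2813], [-0.2294, -0.9589], [0.6882, -0.0384]], R = [[4.3589, -4.1295], [0.0000, 4.1167]]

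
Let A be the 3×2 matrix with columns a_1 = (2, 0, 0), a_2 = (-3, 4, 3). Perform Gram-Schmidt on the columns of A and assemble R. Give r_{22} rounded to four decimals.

e_1 = a_1/‖a_1‖ = (2, 0, 0)/2.0000 = (1.0000, 0.0000, 0.0000).
r_{12} = e_1·a_2 = -3.0000.
u_2 = a_2 + 3.0000·e_1 = (0.0000, 4.0000, 3.0000).
r_{22} = ‖u_2‖ = 5.0000.

r_{22} = 5.0000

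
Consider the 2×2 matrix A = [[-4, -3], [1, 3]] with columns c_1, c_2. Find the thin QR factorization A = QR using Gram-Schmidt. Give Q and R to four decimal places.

Q = [[-0.9701, 0.2425], [0.2425, 0.9701]], R = [[4.1231, 3.6380], [0.0000, 2.1828]]

q_1 = c_1/‖c_1‖ = (-4, 1)/4.1231 = (-0.9701, 0.2425).
r_{12} = q_1·c_2 = 3.6380.
u_2 = c_2 − 3.6380·q_1 = (0.5294, 2.1176).
‖u_2‖ = 2.1828, so q_2 = (0.2425, 0.9701).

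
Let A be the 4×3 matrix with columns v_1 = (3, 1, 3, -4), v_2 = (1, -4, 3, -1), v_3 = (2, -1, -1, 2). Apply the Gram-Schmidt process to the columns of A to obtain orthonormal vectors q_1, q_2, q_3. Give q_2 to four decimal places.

q_2 = (-0.0060, -0.9078, 0.4121, 0.0776)

v_1 = (3, 1, 3, -4); ‖v_1‖ = 5.9161, so q_1 = (0.5071, 0.1690, 0.5071, -0.6761).
q_1·v_2 = 0.5071·1 + 0.1690·(-4) + 0.5071·3 + (-0.6761)·(-1) = 2.0284.
u_2 = v_2 − 2.0284·q_1 = (-0.0286, -4.3429, 1.9714, 0.3714).
‖u_2‖ = 4.7839, so q_2 = (-0.0060, -0.9078, 0.4121, 0.0776).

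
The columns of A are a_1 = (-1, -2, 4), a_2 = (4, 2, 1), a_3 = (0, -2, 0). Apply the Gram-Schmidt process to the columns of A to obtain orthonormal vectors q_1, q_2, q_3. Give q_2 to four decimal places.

q_2 = (0.8468, 0.3599, 0.3916)

a_1 = (-1, -2, 4); ‖a_1‖ = 4.5826, so q_1 = (-0.2182, -0.4364, 0.8729).
q_1·a_2 = (-0.2182)·4 + (-0.4364)·2 + 0.8729·1 = -0.8729.
u_2 = a_2 + 0.8729·q_1 = (3.8095, 1.6190, 1.7619).
‖u_2‖ = 4.4987, so q_2 = (0.8468, 0.3599, 0.3916).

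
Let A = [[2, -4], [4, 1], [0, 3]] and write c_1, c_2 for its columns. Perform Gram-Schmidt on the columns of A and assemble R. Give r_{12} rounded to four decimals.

c_1 = (2, 4, 0); ‖c_1‖ = 4.4721, so q_1 = (0.4472, 0.8944, 0.0000).
r_{12} = q_1·c_2 = -0.8944.

r_{12} = -0.8944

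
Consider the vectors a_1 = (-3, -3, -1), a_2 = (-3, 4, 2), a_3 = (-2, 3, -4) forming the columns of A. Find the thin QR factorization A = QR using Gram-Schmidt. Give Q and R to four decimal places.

Q = [[-0.6882, -0.7202, -0.0872], [-0.6882, 0.6102, 0.3924], [-0.2294, 0.3301, -0.9156]], R = [[4.3589, -1.1471, 0.2294], [0.0000, 5.2616, 1.9506], [0.0000, 0.0000, 5.0142]]

a_1 = (-3, -3, -1); ‖a_1‖ = 4.3589, so q_1 = (-0.6882, -0.6882, -0.2294).
q_1·a_2 = (-0.6882)·(-3) + (-0.6882)·4 + (-0.2294)·2 = -1.1471.
u_2 = a_2 + 1.1471·q_1 = (-3.7895, 3.2105, 1.7368).
‖u_2‖ = 5.2616, so q_2 = (-0.7202, 0.6102, 0.3301).
q_1·a_3 = (-0.6882)·(-2) + (-0.6882)·3 + (-0.2294)·(-4) = 0.2294; q_2·a_3 = (-0.7202)·(-2) + 0.6102·3 + 0.3301·(-4) = 1.9506.
u_3 = a_3 − 0.2294·q_1 − 1.9506·q_2 = (-0.4373, 1.9677, -4.5913).
‖u_3‖ = 5.0142, so q_3 = (-0.0872, 0.3924, -0.9156).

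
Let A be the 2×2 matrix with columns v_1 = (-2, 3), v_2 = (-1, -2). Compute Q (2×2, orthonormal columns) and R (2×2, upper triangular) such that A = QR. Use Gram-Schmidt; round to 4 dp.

v_1 = (-2, 3); ‖v_1‖ = 3.6056, so e_1 = (-0.5547, 0.8321).
e_1·v_2 = (-0.5547)·(-1) + 0.8321·(-2) = -1.1094.
u_2 = v_2 + 1.1094·e_1 = (-1.6154, -1.0769).
‖u_2‖ = 1.9415, so e_2 = (-0.8321, -0.5547).

Q = [[-0.5547, -0.8321], [0.8321, -0.5547]], R = [[3.6056, -1.1094], [0.0000, 1.9415]]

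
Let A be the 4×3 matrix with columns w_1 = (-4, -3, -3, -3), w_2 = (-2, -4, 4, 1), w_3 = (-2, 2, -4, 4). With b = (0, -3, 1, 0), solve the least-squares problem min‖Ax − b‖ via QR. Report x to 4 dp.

x = (0.1011, 0.3730, -0.1059)

e_1 = w_1/‖w_1‖ = (-4, -3, -3, -3)/6.5574 = (-0.6100, -0.4575, -0.4575, -0.4575).
r_{12} = e_1·w_2 = 0.7625.
u_2 = w_2 − 0.7625·e_1 = (-1.5349, -3.6512, 4.3488, 1.3488).
‖u_2‖ = 6.0348, so e_2 = (-0.2543, -0.6050, 0.7206, 0.2235).
r_{13} = e_1·w_3 = 0.3050; r_{23} = e_2·w_3 = -2.6898.
u_3 = w_3 − 0.3050·e_1 + 2.6898·e_2 = (-2.4981, 0.5121, -1.9221, 4.7407).
‖u_3‖ = 5.7159, so e_3 = (-0.4370, 0.0896, -0.3363, 0.8294).
Qᵀb = (0.9150, 2.5357, -0.6051).
Back-substitute: x_3 = -0.6051/5.7159 = -0.1059.
x_2 = (2.5357 + 2.6898·(-0.1059))/6.0348 = 0.3730.
x_1 = (0.9150 − 0.7625·0.3730 − 0.3050·(-0.1059))/6.5574 = 0.1011.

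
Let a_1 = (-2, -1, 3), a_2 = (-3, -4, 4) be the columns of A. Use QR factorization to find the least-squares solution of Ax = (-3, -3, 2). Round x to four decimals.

a_1 = (-2, -1, 3); ‖a_1‖ = 3.7417, so q_1 = (-0.5345, -0.2673, 0.8018).
q_1·a_2 = (-0.5345)·(-3) + (-0.2673)·(-4) + 0.8018·4 = 5.8797.
u_2 = a_2 − 5.8797·q_1 = (0.1429, -2.4286, -0.7143).
‖u_2‖ = 2.5355, so q_2 = (0.0563, -0.9578, -0.2817).
Qᵀb = (4.0089, 2.1411).
Back-substitute: x_2 = 2.1411/2.5355 = 0.8444.
x_1 = (4.0089 − 5.8797·0.8444)/3.7417 = -0.2556.

x = (-0.2556, 0.8444)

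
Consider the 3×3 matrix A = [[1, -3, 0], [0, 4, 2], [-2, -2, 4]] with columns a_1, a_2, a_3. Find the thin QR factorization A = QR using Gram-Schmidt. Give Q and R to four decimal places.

Q = [[0.4472, -0.5963, 0.6667], [0.0000, 0.7454, 0.6667], [-0.8944, -0.2981, 0.3333]], R = [[2.2361, 0.4472, -3.5777], [0.0000, 5.3666, 0.2981], [0.0000, 0.0000, 2.6667]]

q_1 = a_1/‖a_1‖ = (1, 0, -2)/2.2361 = (0.4472, 0.0000, -0.8944).
r_{12} = q_1·a_2 = 0.4472.
u_2 = a_2 − 0.4472·q_1 = (-3.2000, 4.0000, -1.6000).
‖u_2‖ = 5.3666, so q_2 = (-0.5963, 0.7454, -0.2981).
r_{13} = q_1·a_3 = -3.5777; r_{23} = q_2·a_3 = 0.2981.
u_3 = a_3 + 3.5777·q_1 − 0.2981·q_2 = (1.7778, 1.7778, 0.8889).
‖u_3‖ = 2.6667, so q_3 = (0.6667, 0.6667, 0.3333).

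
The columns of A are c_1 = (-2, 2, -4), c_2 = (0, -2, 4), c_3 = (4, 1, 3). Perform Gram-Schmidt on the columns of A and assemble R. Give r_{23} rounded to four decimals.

c_1 = (-2, 2, -4); ‖c_1‖ = 4.8990, so e_1 = (-0.4082, 0.4082, -0.8165).
e_1·c_2 = (-0.4082)·0 + 0.4082·(-2) + (-0.8165)·4 = -4.0825.
u_2 = c_2 + 4.0825·e_1 = (-1.6667, -0.3333, 0.6667).
‖u_2‖ = 1.8257, so e_2 = (-0.9129, -0.1826, 0.3651).
r_{23} = e_2·c_3 = -2.7386.

r_{23} = -2.7386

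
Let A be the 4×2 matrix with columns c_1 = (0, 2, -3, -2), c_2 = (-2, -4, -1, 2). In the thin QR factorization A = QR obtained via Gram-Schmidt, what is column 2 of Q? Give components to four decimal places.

c_1 = (0, 2, -3, -2); ‖c_1‖ = 4.1231, so q_1 = (0.0000, 0.4851, -0.7276, -0.4851).
q_1·c_2 = 0.0000·(-2) + 0.4851·(-4) + (-0.7276)·(-1) + (-0.4851)·2 = -2.1828.
u_2 = c_2 + 2.1828·q_1 = (-2.0000, -2.9412, -2.5882, 0.9412).
‖u_2‖ = 4.4984, so q_2 = (-0.4446, -0.6538, -0.5754, 0.2092).

q_2 = (-0.4446, -0.6538, -0.5754, 0.2092)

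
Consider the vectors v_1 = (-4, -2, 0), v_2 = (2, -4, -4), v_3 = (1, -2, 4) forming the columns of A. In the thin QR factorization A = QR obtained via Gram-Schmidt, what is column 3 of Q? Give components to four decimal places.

e_1 = v_1/‖v_1‖ = (-4, -2, 0)/4.4721 = (-0.8944, -0.4472, 0.0000).
r_{12} = e_1·v_2 = 0.0000.
u_2 = v_2 + 0.0000·e_1 = (2.0000, -4.0000, -4.0000).
‖u_2‖ = 6.0000, so e_2 = (0.3333, -0.6667, -0.6667).
r_{13} = e_1·v_3 = 0.0000; r_{23} = e_2·v_3 = -1.0000.
u_3 = v_3 + 0.0000·e_1 + 1.0000·e_2 = (1.3333, -2.6667, 3.3333).
‖u_3‖ = 4.4721, so e_3 = (0.2981, -0.5963, 0.7454).

e_3 = (0.2981, -0.5963, 0.7454)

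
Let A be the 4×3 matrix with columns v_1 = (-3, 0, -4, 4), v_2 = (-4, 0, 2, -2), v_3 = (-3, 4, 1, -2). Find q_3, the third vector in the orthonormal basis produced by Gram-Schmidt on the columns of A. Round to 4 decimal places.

v_1 = (-3, 0, -4, 4); ‖v_1‖ = 6.4031, so q_1 = (-0.4685, 0.0000, -0.6247, 0.6247).
q_1·v_2 = (-0.4685)·(-4) + 0.0000·0 + (-0.6247)·2 + 0.6247·(-2) = -0.6247.
u_2 = v_2 + 0.6247·q_1 = (-4.2927, 0.0000, 1.6098, -1.6098).
‖u_2‖ = 4.8590, so q_2 = (-0.8835, 0.0000, 0.3313, -0.3313).
q_1·v_3 = (-0.4685)·(-3) + 0.0000·4 + (-0.6247)·1 + 0.6247·(-2) = -0.4685; q_2·v_3 = (-0.8835)·(-3) + 0.0000·4 + 0.3313·1 + (-0.3313)·(-2) = 3.6442.
u_3 = v_3 + 0.4685·q_1 − 3.6442·q_2 = (0.0000, 4.0000, -0.5000, -0.5000).
‖u_3‖ = 4.0620, so q_3 = (0.0000, 0.9847, -0.1231, -0.1231).

q_3 = (0.0000, 0.9847, -0.1231, -0.1231)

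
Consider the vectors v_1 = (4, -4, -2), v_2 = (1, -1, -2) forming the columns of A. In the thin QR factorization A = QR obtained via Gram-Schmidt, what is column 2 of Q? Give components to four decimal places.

e_2 = (-0.2357, 0.2357, -0.9428)

e_1 = v_1/‖v_1‖ = (4, -4, -2)/6.0000 = (0.6667, -0.6667, -0.3333).
r_{12} = e_1·v_2 = 2.0000.
u_2 = v_2 − 2.0000·e_1 = (-0.3333, 0.3333, -1.3333).
‖u_2‖ = 1.4142, so e_2 = (-0.2357, 0.2357, -0.9428).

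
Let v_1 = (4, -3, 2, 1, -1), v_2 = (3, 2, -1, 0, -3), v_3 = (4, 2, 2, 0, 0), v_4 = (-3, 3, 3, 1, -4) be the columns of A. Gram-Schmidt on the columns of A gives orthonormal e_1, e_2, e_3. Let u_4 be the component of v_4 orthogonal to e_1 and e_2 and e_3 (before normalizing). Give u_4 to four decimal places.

u_4 = (-2.5494, 0.9447, 4.1542, 1.4190, -3.3043)

v_1 = (4, -3, 2, 1, -1); ‖v_1‖ = 5.5678, so e_1 = (0.7184, -0.5388, 0.3592, 0.1796, -0.1796).
e_1·v_2 = 0.7184·3 + (-0.5388)·2 + 0.3592·(-1) + 0.1796·0 + (-0.1796)·(-3) = 1.2572.
u_2 = v_2 − 1.2572·e_1 = (2.0968, 2.6774, -1.4516, -0.2258, -2.7742).
‖u_2‖ = 4.6281, so e_2 = (0.4531, 0.5785, -0.3137, -0.0488, -0.5994).
e_1·v_3 = 0.7184·4 + (-0.5388)·2 + 0.3592·2 + 0.1796·0 + (-0.1796)·0 = 2.5145; e_2·v_3 = 0.4531·4 + 0.5785·2 + (-0.3137)·2 + (-0.0488)·0 + (-0.5994)·0 = 2.3419.
u_3 = v_3 − 2.5145·e_1 − 2.3419·e_2 = (1.1325, 2.0000, 1.8313, -0.3373, 1.8554).
‖u_3‖ = 3.4918, so e_3 = (0.3243, 0.5728, 0.5245, -0.0966, 0.5314).
e_1·v_4 = 0.7184·(-3) + (-0.5388)·3 + 0.3592·3 + 0.1796·1 + (-0.1796)·(-4) = -1.7961; e_2·v_4 = 0.4531·(-3) + 0.5785·3 + (-0.3137)·3 + (-0.0488)·1 + (-0.5994)·(-4) = 1.7843; e_3·v_4 = 0.3243·(-3) + 0.5728·3 + 0.5245·3 + (-0.0966)·1 + 0.5314·(-4) = 0.0966.
u_4 = v_4 + 1.7961·e_1 − 1.7843·e_2 − 0.0966·e_3 = (-2.5494, 0.9447, 4.1542, 1.4190, -3.3043).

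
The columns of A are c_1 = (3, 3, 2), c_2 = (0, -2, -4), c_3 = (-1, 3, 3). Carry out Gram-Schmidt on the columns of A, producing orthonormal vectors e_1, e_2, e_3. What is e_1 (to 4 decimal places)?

c_1 = (3, 3, 2); ‖c_1‖ = 4.6904, so e_1 = (0.6396, 0.6396, 0.4264).

e_1 = (0.6396, 0.6396, 0.4264)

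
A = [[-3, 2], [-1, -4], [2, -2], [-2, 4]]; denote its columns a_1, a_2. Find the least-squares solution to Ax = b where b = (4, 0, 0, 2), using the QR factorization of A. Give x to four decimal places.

x = (-0.7939, 0.1221)

a_1 = (-3, -1, 2, -2); ‖a_1‖ = 4.2426, so q_1 = (-0.7071, -0.2357, 0.4714, -0.4714).
q_1·a_2 = (-0.7071)·2 + (-0.2357)·(-4) + 0.4714·(-2) + (-0.4714)·4 = -3.2998.
u_2 = a_2 + 3.2998·q_1 = (-0.3333, -4.7778, -0.4444, 2.4444).
‖u_2‖ = 5.3955, so q_2 = (-0.0618, -0.8855, -0.0824, 0.4531).
Qᵀb = (-3.7712, 0.6590).
Back-substitute: x_2 = 0.6590/5.3955 = 0.1221.
x_1 = (-3.7712 + 3.2998·0.1221)/4.2426 = -0.7939.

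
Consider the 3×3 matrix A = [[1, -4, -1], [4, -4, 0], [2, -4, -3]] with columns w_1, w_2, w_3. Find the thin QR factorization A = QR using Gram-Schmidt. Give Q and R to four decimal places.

Q = [[0.2182, -0.8165, 0.5345], [0.8729, 0.4082, 0.2673], [0.4364, -0.4082, -0.8018]], R = [[4.5826, -6.1101, -1.5275], [0.0000, 3.2660, 2.0412], [0.0000, 0.0000, 1.8708]]

w_1 = (1, 4, 2); ‖w_1‖ = 4.5826, so e_1 = (0.2182, 0.8729, 0.4364).
e_1·w_2 = 0.2182·(-4) + 0.8729·(-4) + 0.4364·(-4) = -6.1101.
u_2 = w_2 + 6.1101·e_1 = (-2.6667, 1.3333, -1.3333).
‖u_2‖ = 3.2660, so e_2 = (-0.8165, 0.4082, -0.4082).
e_1·w_3 = 0.2182·(-1) + 0.8729·0 + 0.4364·(-3) = -1.5275; e_2·w_3 = (-0.8165)·(-1) + 0.4082·0 + (-0.4082)·(-3) = 2.0412.
u_3 = w_3 + 1.5275·e_1 − 2.0412·e_2 = (1.0000, 0.5000, -1.5000).
‖u_3‖ = 1.8708, so e_3 = (0.5345, 0.2673, -0.8018).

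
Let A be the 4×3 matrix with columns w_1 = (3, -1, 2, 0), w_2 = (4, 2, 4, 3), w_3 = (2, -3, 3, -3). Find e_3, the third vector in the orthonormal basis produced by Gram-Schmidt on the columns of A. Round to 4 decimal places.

e_3 = (-0.4740, 0.0926, 0.7573, -0.4395)

w_1 = (3, -1, 2, 0); ‖w_1‖ = 3.7417, so e_1 = (0.8018, -0.2673, 0.5345, 0.0000).
e_1·w_2 = 0.8018·4 + (-0.2673)·2 + 0.5345·4 + 0.0000·3 = 4.8107.
u_2 = w_2 − 4.8107·e_1 = (0.1429, 3.2857, 1.4286, 3.0000).
‖u_2‖ = 4.6752, so e_2 = (0.0306, 0.7028, 0.3056, 0.6417).
e_1·w_3 = 0.8018·2 + (-0.2673)·(-3) + 0.5345·3 + 0.0000·(-3) = 4.0089; e_2·w_3 = 0.0306·2 + 0.7028·(-3) + 0.3056·3 + 0.6417·(-3) = -3.0557.
u_3 = w_3 − 4.0089·e_1 + 3.0557·e_2 = (-1.1209, 0.2190, 1.7908, -1.0392).
‖u_3‖ = 2.3646, so e_3 = (-0.4740, 0.0926, 0.7573, -0.4395).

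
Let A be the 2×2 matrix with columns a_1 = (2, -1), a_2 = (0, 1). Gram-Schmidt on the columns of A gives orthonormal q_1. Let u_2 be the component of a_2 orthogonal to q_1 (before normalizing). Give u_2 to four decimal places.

a_1 = (2, -1); ‖a_1‖ = 2.2361, so q_1 = (0.8944, -0.4472).
q_1·a_2 = 0.8944·0 + (-0.4472)·1 = -0.4472.
u_2 = a_2 + 0.4472·q_1 = (0.4000, 0.8000).

u_2 = (0.4000, 0.8000)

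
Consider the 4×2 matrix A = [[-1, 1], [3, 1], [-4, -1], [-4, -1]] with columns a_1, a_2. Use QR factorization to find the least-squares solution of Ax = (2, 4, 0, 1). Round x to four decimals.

a_1 = (-1, 3, -4, -4); ‖a_1‖ = 6.4807, so e_1 = (-0.1543, 0.4629, -0.6172, -0.6172).
e_1·a_2 = (-0.1543)·1 + 0.4629·1 + (-0.6172)·(-1) + (-0.6172)·(-1) = 1.5430.
u_2 = a_2 − 1.5430·e_1 = (1.2381, 0.2857, -0.0476, -0.0476).
‖u_2‖ = 1.2724, so e_2 = (0.9730, 0.2245, -0.0374, -0.0374).
Qᵀb = (0.9258, 2.8068).
Back-substitute: x_2 = 2.8068/1.2724 = 2.2059.
x_1 = (0.9258 − 1.5430·2.2059)/6.4807 = -0.3824.

x = (-0.3824, 2.2059)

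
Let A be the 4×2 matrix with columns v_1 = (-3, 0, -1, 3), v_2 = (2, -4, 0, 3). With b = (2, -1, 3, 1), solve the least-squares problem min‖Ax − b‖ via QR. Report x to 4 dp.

v_1 = (-3, 0, -1, 3); ‖v_1‖ = 4.3589, so q_1 = (-0.6882, 0.0000, -0.2294, 0.6882).
q_1·v_2 = (-0.6882)·2 + 0.0000·(-4) + (-0.2294)·0 + 0.6882·3 = 0.6882.
u_2 = v_2 − 0.6882·q_1 = (2.4737, -4.0000, 0.1579, 2.5263).
‖u_2‖ = 5.3410, so q_2 = (0.4631, -0.7489, 0.0296, 0.4730).
Qᵀb = (-1.3765, 2.2369).
Back-substitute: x_2 = 2.2369/5.3410 = 0.4188.
x_1 = (-1.3765 − 0.6882·0.4188)/4.3589 = -0.3819.

x = (-0.3819, 0.4188)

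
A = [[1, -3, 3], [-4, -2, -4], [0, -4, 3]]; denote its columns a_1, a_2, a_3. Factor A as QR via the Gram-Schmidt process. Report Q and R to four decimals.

Q = [[0.2425, -0.6278, -0.7396], [-0.9701, -0.1570, -0.1849], [0.0000, -0.7624, 0.6472]], R = [[4.1231, 1.2127, 4.6082], [0.0000, 5.2468, -3.5427], [0.0000, 0.0000, 0.4623]]

a_1 = (1, -4, 0); ‖a_1‖ = 4.1231, so e_1 = (0.2425, -0.9701, 0.0000).
e_1·a_2 = 0.2425·(-3) + (-0.9701)·(-2) + 0.0000·(-4) = 1.2127.
u_2 = a_2 − 1.2127·e_1 = (-3.2941, -0.8235, -4.0000).
‖u_2‖ = 5.2468, so e_2 = (-0.6278, -0.1570, -0.7624).
e_1·a_3 = 0.2425·3 + (-0.9701)·(-4) + 0.0000·3 = 4.6082; e_2·a_3 = (-0.6278)·3 + (-0.1570)·(-4) + (-0.7624)·3 = -3.5427.
u_3 = a_3 − 4.6082·e_1 + 3.5427·e_2 = (-0.3419, -0.0855, 0.2991).
‖u_3‖ = 0.4623, so e_3 = (-0.7396, -0.1849, 0.6472).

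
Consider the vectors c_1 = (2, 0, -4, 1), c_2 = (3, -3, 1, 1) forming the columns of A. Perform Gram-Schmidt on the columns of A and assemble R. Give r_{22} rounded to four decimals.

c_1 = (2, 0, -4, 1); ‖c_1‖ = 4.5826, so q_1 = (0.4364, 0.0000, -0.8729, 0.2182).
q_1·c_2 = 0.4364·3 + 0.0000·(-3) + (-0.8729)·1 + 0.2182·1 = 0.6547.
u_2 = c_2 − 0.6547·q_1 = (2.7143, -3.0000, 1.5714, 0.8571).
r_{22} = ‖u_2‖ = 4.4240.

r_{22} = 4.4240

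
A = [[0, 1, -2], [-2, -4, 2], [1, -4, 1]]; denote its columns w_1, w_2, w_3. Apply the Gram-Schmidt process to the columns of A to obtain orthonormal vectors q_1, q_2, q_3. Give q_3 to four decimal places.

w_1 = (0, -2, 1); ‖w_1‖ = 2.2361, so q_1 = (0.0000, -0.8944, 0.4472).
q_1·w_2 = 0.0000·1 + (-0.8944)·(-4) + 0.4472·(-4) = 1.7889.
u_2 = w_2 − 1.7889·q_1 = (1.0000, -2.4000, -4.8000).
‖u_2‖ = 5.4589, so q_2 = (0.1832, -0.4396, -0.8793).
q_1·w_3 = 0.0000·(-2) + (-0.8944)·2 + 0.4472·1 = -1.3416; q_2·w_3 = 0.1832·(-2) + (-0.4396)·2 + (-0.8793)·1 = -2.1250.
u_3 = w_3 + 1.3416·q_1 + 2.1250·q_2 = (-1.6107, -0.1342, -0.2685).
‖u_3‖ = 1.6385, so q_3 = (-0.9831, -0.0819, -0.1638).

q_3 = (-0.9831, -0.0819, -0.1638)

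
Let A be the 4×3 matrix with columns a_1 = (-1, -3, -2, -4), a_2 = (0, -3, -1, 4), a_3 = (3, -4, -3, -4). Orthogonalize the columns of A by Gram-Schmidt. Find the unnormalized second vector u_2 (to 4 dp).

a_1 = (-1, -3, -2, -4); ‖a_1‖ = 5.4772, so q_1 = (-0.1826, -0.5477, -0.3651, -0.7303).
q_1·a_2 = (-0.1826)·0 + (-0.5477)·(-3) + (-0.3651)·(-1) + (-0.7303)·4 = -0.9129.
u_2 = a_2 + 0.9129·q_1 = (-0.1667, -3.5000, -1.3333, 3.3333).

u_2 = (-0.1667, -3.5000, -1.3333, 3.3333)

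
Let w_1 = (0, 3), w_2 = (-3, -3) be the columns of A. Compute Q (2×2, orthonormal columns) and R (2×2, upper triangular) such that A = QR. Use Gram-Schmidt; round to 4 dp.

Q = [[0.0000, -1.0000], [1.0000, 0.0000]], R = [[3.0000, -3.0000], [0.0000, 3.0000]]

e_1 = w_1/‖w_1‖ = (0, 3)/3.0000 = (0.0000, 1.0000).
r_{12} = e_1·w_2 = -3.0000.
u_2 = w_2 + 3.0000·e_1 = (-3.0000, 0.0000).
‖u_2‖ = 3.0000, so e_2 = (-1.0000, 0.0000).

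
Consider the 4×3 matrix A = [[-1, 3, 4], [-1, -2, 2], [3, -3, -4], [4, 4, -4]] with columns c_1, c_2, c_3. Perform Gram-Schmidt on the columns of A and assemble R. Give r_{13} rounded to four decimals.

c_1 = (-1, -1, 3, 4); ‖c_1‖ = 5.1962, so e_1 = (-0.1925, -0.1925, 0.5774, 0.7698).
r_{13} = e_1·c_3 = -6.5433.

r_{13} = -6.5433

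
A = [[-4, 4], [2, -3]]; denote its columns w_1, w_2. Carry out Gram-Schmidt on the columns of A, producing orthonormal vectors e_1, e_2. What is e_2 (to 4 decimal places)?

w_1 = (-4, 2); ‖w_1‖ = 4.4721, so e_1 = (-0.8944, 0.4472).
e_1·w_2 = (-0.8944)·4 + 0.4472·(-3) = -4.9193.
u_2 = w_2 + 4.9193·e_1 = (-0.4000, -0.8000).
‖u_2‖ = 0.8944, so e_2 = (-0.4472, -0.8944).

e_2 = (-0.4472, -0.8944)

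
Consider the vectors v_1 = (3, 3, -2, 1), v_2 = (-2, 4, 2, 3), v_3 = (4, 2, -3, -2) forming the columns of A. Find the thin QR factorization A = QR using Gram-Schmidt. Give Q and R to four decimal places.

v_1 = (3, 3, -2, 1); ‖v_1‖ = 4.7958, so e_1 = (0.6255, 0.6255, -0.4170, 0.2085).
e_1·v_2 = 0.6255·(-2) + 0.6255·4 + (-0.4170)·2 + 0.2085·3 = 1.0426.
u_2 = v_2 − 1.0426·e_1 = (-2.6522, 3.3478, 2.4348, 2.7826).
‖u_2‖ = 5.6492, so e_2 = (-0.4695, 0.5926, 0.4310, 0.4926).
e_1·v_3 = 0.6255·4 + 0.6255·2 + (-0.4170)·(-3) + 0.2085·(-2) = 4.5873; e_2·v_3 = (-0.4695)·4 + 0.5926·2 + 0.4310·(-3) + 0.4926·(-2) = -2.9708.
u_3 = v_3 − 4.5873·e_1 + 2.9708·e_2 = (-0.2643, 0.8910, 0.1935, -1.4932).
‖u_3‖ = 1.7694, so e_3 = (-0.1494, 0.5036, 0.1093, -0.8439).

Q = [[0.6255, -0.4695, -0.1494], [0.6255, 0.5926, 0.5036], [-0.4170, 0.4310, 0.1093], [0.2085, 0.4926, -0.8439]], R = [[4.7958, 1.0426, 4.5873], [0.0000, 5.6492, -2.9708], [0.0000, 0.0000, 1.7694]]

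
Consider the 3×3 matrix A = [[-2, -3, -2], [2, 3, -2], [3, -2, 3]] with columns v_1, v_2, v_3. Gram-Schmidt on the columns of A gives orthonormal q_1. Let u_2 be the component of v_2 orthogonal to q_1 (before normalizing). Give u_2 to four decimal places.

u_2 = (-2.2941, 2.2941, -3.0588)

v_1 = (-2, 2, 3); ‖v_1‖ = 4.1231, so q_1 = (-0.4851, 0.4851, 0.7276).
q_1·v_2 = (-0.4851)·(-3) + 0.4851·3 + 0.7276·(-2) = 1.4552.
u_2 = v_2 − 1.4552·q_1 = (-2.2941, 2.2941, -3.0588).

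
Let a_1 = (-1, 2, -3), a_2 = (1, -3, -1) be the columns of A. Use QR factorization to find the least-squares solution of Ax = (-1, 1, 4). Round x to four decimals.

x = (-0.9493, -1.0725)

q_1 = a_1/‖a_1‖ = (-1, 2, -3)/3.7417 = (-0.2673, 0.5345, -0.8018).
r_{12} = q_1·a_2 = -1.0690.
u_2 = a_2 + 1.0690·q_1 = (0.7143, -2.4286, -1.8571).
‖u_2‖ = 3.1396, so q_2 = (0.2275, -0.7735, -0.5915).
Qᵀb = (-2.4054, -3.3671).
Back-substitute: x_2 = -3.3671/3.1396 = -1.0725.
x_1 = (-2.4054 + 1.0690·(-1.0725))/3.7417 = -0.9493.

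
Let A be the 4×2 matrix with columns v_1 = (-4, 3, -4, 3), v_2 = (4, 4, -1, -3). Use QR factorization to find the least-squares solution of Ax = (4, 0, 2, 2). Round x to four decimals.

v_1 = (-4, 3, -4, 3); ‖v_1‖ = 7.0711, so e_1 = (-0.5657, 0.4243, -0.5657, 0.4243).
e_1·v_2 = (-0.5657)·4 + 0.4243·4 + (-0.5657)·(-1) + 0.4243·(-3) = -1.2728.
u_2 = v_2 + 1.2728·e_1 = (3.2800, 4.5400, -1.7200, -2.4600).
‖u_2‖ = 6.3545, so e_2 = (0.5162, 0.7145, -0.2707, -0.3871).
Qᵀb = (-2.5456, 0.7491).
Back-substitute: x_2 = 0.7491/6.3545 = 0.1179.
x_1 = (-2.5456 + 1.2728·0.1179)/7.0711 = -0.3388.

x = (-0.3388, 0.1179)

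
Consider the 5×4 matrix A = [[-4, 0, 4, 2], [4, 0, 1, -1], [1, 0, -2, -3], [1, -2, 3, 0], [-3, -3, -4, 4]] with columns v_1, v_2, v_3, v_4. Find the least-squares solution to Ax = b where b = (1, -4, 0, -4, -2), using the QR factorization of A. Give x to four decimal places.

x = (-0.7995, 1.3963, -0.2683, -0.2545)

v_1 = (-4, 4, 1, 1, -3); ‖v_1‖ = 6.5574, so q_1 = (-0.6100, 0.6100, 0.1525, 0.1525, -0.4575).
q_1·v_2 = (-0.6100)·0 + 0.6100·0 + 0.1525·0 + 0.1525·(-2) + (-0.4575)·(-3) = 1.0675.
u_2 = v_2 − 1.0675·q_1 = (0.6512, -0.6512, -0.1628, -2.1628, -2.5116).
‖u_2‖ = 3.4439, so q_2 = (0.1891, -0.1891, -0.0473, -0.6280, -0.7293).
q_1·v_3 = (-0.6100)·4 + 0.6100·1 + 0.1525·(-2) + 0.1525·3 + (-0.4575)·(-4) = 0.1525; q_2·v_3 = 0.1891·4 + (-0.1891)·1 + (-0.0473)·(-2) + (-0.6280)·3 + (-0.7293)·(-4) = 1.6949.
u_3 = v_3 − 0.1525·q_1 − 1.6949·q_2 = (3.7725, 1.2275, -1.9431, 4.0412, -2.6941).
‖u_3‖ = 6.5654, so q_3 = (0.5746, 0.1870, -0.2960, 0.6155, -0.4104).
q_1·v_4 = (-0.6100)·2 + 0.6100·(-1) + 0.1525·(-3) + 0.1525·0 + (-0.4575)·4 = -4.1175; q_2·v_4 = 0.1891·2 + (-0.1891)·(-1) + (-0.0473)·(-3) + (-0.6280)·0 + (-0.7293)·4 = -2.2081; q_3·v_4 = 0.5746·2 + 0.1870·(-1) + (-0.2960)·(-3) + 0.6155·0 + (-0.4104)·4 = 0.2088.
u_4 = v_4 + 4.1175·q_1 + 2.2081·q_2 − 0.2088·q_3 = (-0.2141, 1.0551, -2.4147, -0.8873, 0.5915).
‖u_4‖ = 2.8508, so q_4 = (-0.0751, 0.3701, -0.8470, -0.3113, 0.2075).
Qᵀb = (-2.7450, 4.9160, -1.8146, -0.7255).
Back-substitute: x_4 = -0.7255/2.8508 = -0.2545.
x_3 = (-1.8146 − 0.2088·(-0.2545))/6.5654 = -0.2683.
x_2 = (4.9160 − 1.6949·(-0.2683) + 2.2081·(-0.2545))/3.4439 = 1.3963.
x_1 = (-2.7450 − 1.0675·1.3963 − 0.1525·(-0.2683) + 4.1175·(-0.2545))/6.5574 = -0.7995.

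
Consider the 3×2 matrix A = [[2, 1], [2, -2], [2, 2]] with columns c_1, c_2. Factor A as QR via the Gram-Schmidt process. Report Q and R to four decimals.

Q = [[0.5774, 0.2265], [0.5774, -0.7926], [0.5774, 0.5661]], R = [[3.4641, 0.5774], [0.0000, 2.9439]]

c_1 = (2, 2, 2); ‖c_1‖ = 3.4641, so q_1 = (0.5774, 0.5774, 0.5774).
q_1·c_2 = 0.5774·1 + 0.5774·(-2) + 0.5774·2 = 0.5774.
u_2 = c_2 − 0.5774·q_1 = (0.6667, -2.3333, 1.6667).
‖u_2‖ = 2.9439, so q_2 = (0.2265, -0.7926, 0.5661).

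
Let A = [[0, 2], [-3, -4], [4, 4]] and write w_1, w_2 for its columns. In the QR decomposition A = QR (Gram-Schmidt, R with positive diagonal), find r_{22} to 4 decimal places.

w_1 = (0, -3, 4); ‖w_1‖ = 5.0000, so e_1 = (0.0000, -0.6000, 0.8000).
e_1·w_2 = 0.0000·2 + (-0.6000)·(-4) + 0.8000·4 = 5.6000.
u_2 = w_2 − 5.6000·e_1 = (2.0000, -0.6400, -0.4800).
r_{22} = ‖u_2‖ = 2.1541.

r_{22} = 2.1541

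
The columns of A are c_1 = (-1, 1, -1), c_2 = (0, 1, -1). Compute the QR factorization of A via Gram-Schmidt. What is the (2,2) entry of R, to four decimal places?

c_1 = (-1, 1, -1); ‖c_1‖ = 1.7321, so e_1 = (-0.5774, 0.5774, -0.5774).
e_1·c_2 = (-0.5774)·0 + 0.5774·1 + (-0.5774)·(-1) = 1.1547.
u_2 = c_2 − 1.1547·e_1 = (0.6667, 0.3333, -0.3333).
r_{22} = ‖u_2‖ = 0.8165.

r_{22} = 0.8165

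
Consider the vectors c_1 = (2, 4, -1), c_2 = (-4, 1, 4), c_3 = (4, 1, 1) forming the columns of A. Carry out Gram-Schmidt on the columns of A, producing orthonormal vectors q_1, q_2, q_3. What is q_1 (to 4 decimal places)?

q_1 = (0.4364, 0.8729, -0.2182)

c_1 = (2, 4, -1); ‖c_1‖ = 4.5826, so q_1 = (0.4364, 0.8729, -0.2182).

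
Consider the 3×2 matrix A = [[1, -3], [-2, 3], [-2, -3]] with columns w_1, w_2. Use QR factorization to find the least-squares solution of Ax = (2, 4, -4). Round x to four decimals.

x = (0.4615, 0.7179)

w_1 = (1, -2, -2); ‖w_1‖ = 3.0000, so e_1 = (0.3333, -0.6667, -0.6667).
e_1·w_2 = 0.3333·(-3) + (-0.6667)·3 + (-0.6667)·(-3) = -1.0000.
u_2 = w_2 + 1.0000·e_1 = (-2.6667, 2.3333, -3.6667).
‖u_2‖ = 5.0990, so e_2 = (-0.5230, 0.4576, -0.7191).
Qᵀb = (0.6667, 3.6608).
Back-substitute: x_2 = 3.6608/5.0990 = 0.7179.
x_1 = (0.6667 + 1.0000·0.7179)/3.0000 = 0.4615.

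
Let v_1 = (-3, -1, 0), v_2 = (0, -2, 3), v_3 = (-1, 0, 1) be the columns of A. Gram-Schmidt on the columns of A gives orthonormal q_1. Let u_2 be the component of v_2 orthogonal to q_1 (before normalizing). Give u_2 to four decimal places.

v_1 = (-3, -1, 0); ‖v_1‖ = 3.1623, so q_1 = (-0.9487, -0.3162, 0.0000).
q_1·v_2 = (-0.9487)·0 + (-0.3162)·(-2) + 0.0000·3 = 0.6325.
u_2 = v_2 − 0.6325·q_1 = (0.6000, -1.8000, 3.0000).

u_2 = (0.6000, -1.8000, 3.0000)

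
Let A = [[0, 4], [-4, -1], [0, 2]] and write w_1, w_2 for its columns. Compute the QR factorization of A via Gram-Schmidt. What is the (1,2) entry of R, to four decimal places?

r_{12} = 1.0000

w_1 = (0, -4, 0); ‖w_1‖ = 4.0000, so e_1 = (0.0000, -1.0000, 0.0000).
r_{12} = e_1·w_2 = 1.0000.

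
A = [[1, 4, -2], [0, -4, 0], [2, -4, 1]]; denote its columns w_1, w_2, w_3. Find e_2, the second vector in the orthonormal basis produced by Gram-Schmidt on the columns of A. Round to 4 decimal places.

e_2 = (0.7171, -0.5976, -0.3586)

w_1 = (1, 0, 2); ‖w_1‖ = 2.2361, so e_1 = (0.4472, 0.0000, 0.8944).
e_1·w_2 = 0.4472·4 + 0.0000·(-4) + 0.8944·(-4) = -1.7889.
u_2 = w_2 + 1.7889·e_1 = (4.8000, -4.0000, -2.4000).
‖u_2‖ = 6.6933, so e_2 = (0.7171, -0.5976, -0.3586).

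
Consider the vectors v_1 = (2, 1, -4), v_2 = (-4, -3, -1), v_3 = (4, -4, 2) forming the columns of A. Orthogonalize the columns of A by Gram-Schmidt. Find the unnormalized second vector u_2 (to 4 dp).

u_2 = (-3.3333, -2.6667, -2.3333)

q_1 = v_1/‖v_1‖ = (2, 1, -4)/4.5826 = (0.4364, 0.2182, -0.8729).
r_{12} = q_1·v_2 = -1.5275.
u_2 = v_2 + 1.5275·q_1 = (-3.3333, -2.6667, -2.3333).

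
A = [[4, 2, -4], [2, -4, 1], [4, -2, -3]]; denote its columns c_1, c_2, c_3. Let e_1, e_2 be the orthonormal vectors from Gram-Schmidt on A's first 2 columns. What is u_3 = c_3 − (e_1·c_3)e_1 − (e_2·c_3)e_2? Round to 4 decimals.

u_3 = (0.4200, 0.5600, -0.7000)

c_1 = (4, 2, 4); ‖c_1‖ = 6.0000, so e_1 = (0.6667, 0.3333, 0.6667).
e_1·c_2 = 0.6667·2 + 0.3333·(-4) + 0.6667·(-2) = -1.3333.
u_2 = c_2 + 1.3333·e_1 = (2.8889, -3.5556, -1.1111).
‖u_2‖ = 4.7140, so e_2 = (0.6128, -0.7542, -0.2357).
e_1·c_3 = 0.6667·(-4) + 0.3333·1 + 0.6667·(-3) = -4.3333; e_2·c_3 = 0.6128·(-4) + (-0.7542)·1 + (-0.2357)·(-3) = -2.4984.
u_3 = c_3 + 4.3333·e_1 + 2.4984·e_2 = (0.4200, 0.5600, -0.7000).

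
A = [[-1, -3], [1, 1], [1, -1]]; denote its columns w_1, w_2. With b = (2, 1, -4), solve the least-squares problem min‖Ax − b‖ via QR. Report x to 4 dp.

w_1 = (-1, 1, 1); ‖w_1‖ = 1.7321, so e_1 = (-0.5774, 0.5774, 0.5774).
e_1·w_2 = (-0.5774)·(-3) + 0.5774·1 + 0.5774·(-1) = 1.7321.
u_2 = w_2 − 1.7321·e_1 = (-2.0000, 0.0000, -2.0000).
‖u_2‖ = 2.8284, so e_2 = (-0.7071, 0.0000, -0.7071).
Qᵀb = (-2.8868, 1.4142).
Back-substitute: x_2 = 1.4142/2.8284 = 0.5000.
x_1 = (-2.8868 − 1.7321·0.5000)/1.7321 = -2.1667.

x = (-2.1667, 0.5000)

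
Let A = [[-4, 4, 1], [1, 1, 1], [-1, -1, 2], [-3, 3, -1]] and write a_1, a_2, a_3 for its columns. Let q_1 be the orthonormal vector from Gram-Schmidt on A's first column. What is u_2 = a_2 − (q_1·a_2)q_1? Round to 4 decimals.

a_1 = (-4, 1, -1, -3); ‖a_1‖ = 5.1962, so q_1 = (-0.7698, 0.1925, -0.1925, -0.5774).
q_1·a_2 = (-0.7698)·4 + 0.1925·1 + (-0.1925)·(-1) + (-0.5774)·3 = -4.4264.
u_2 = a_2 + 4.4264·q_1 = (0.5926, 1.8519, -1.8519, 0.4444).

u_2 = (0.5926, 1.8519, -1.8519, 0.4444)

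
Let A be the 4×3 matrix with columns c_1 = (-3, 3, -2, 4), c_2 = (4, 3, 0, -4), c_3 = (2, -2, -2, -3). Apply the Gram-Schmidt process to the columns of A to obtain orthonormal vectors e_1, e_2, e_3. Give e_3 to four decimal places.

e_3 = (0.0328, -0.3144, -0.9268, -0.2030)

c_1 = (-3, 3, -2, 4); ‖c_1‖ = 6.1644, so e_1 = (-0.4867, 0.4867, -0.3244, 0.6489).
e_1·c_2 = (-0.4867)·4 + 0.4867·3 + (-0.3244)·0 + 0.6489·(-4) = -3.0822.
u_2 = c_2 + 3.0822·e_1 = (2.5000, 4.5000, -1.0000, -2.0000).
‖u_2‖ = 5.6125, so e_2 = (0.4454, 0.8018, -0.1782, -0.3563).
e_1·c_3 = (-0.4867)·2 + 0.4867·(-2) + (-0.3244)·(-2) + 0.6489·(-3) = -3.2444; e_2·c_3 = 0.4454·2 + 0.8018·(-2) + (-0.1782)·(-2) + (-0.3563)·(-3) = 0.7127.
u_3 = c_3 + 3.2444·e_1 − 0.7127·e_2 = (0.1036, -0.9925, -2.9256, -0.6408).
‖u_3‖ = 3.1569, so e_3 = (0.0328, -0.3144, -0.9268, -0.2030).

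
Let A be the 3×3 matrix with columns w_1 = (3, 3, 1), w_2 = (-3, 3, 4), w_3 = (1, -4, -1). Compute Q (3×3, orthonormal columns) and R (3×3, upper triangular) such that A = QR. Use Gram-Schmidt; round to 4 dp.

Q = [[0.6882, -0.6307, 0.3586], [0.6882, 0.4113, -0.5976], [0.2294, 0.6581, 0.7171]], R = [[4.3589, 0.9177, -2.2942], [0.0000, 5.7583, -2.9340], [0.0000, 0.0000, 2.0319]]

w_1 = (3, 3, 1); ‖w_1‖ = 4.3589, so q_1 = (0.6882, 0.6882, 0.2294).
q_1·w_2 = 0.6882·(-3) + 0.6882·3 + 0.2294·4 = 0.9177.
u_2 = w_2 − 0.9177·q_1 = (-3.6316, 2.3684, 3.7895).
‖u_2‖ = 5.7583, so q_2 = (-0.6307, 0.4113, 0.6581).
q_1·w_3 = 0.6882·1 + 0.6882·(-4) + 0.2294·(-1) = -2.2942; q_2·w_3 = (-0.6307)·1 + 0.4113·(-4) + 0.6581·(-1) = -2.9340.
u_3 = w_3 + 2.2942·q_1 + 2.9340·q_2 = (0.7286, -1.2143, 1.4571).
‖u_3‖ = 2.0319, so q_3 = (0.3586, -0.5976, 0.7171).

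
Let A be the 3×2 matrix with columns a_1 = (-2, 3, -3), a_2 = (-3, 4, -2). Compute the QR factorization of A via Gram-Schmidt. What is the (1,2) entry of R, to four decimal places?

q_1 = a_1/‖a_1‖ = (-2, 3, -3)/4.6904 = (-0.4264, 0.6396, -0.6396).
r_{12} = q_1·a_2 = 5.1168.

r_{12} = 5.1168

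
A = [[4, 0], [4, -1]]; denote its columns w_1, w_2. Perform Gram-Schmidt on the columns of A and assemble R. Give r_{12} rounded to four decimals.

r_{12} = -0.7071

w_1 = (4, 4); ‖w_1‖ = 5.6569, so e_1 = (0.7071, 0.7071).
r_{12} = e_1·w_2 = -0.7071.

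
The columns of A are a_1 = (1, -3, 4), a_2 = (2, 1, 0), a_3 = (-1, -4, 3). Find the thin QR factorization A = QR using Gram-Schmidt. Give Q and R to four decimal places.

q_1 = a_1/‖a_1‖ = (1, -3, 4)/5.0990 = (0.1961, -0.5883, 0.7845).
r_{12} = q_1·a_2 = -0.1961.
u_2 = a_2 + 0.1961·q_1 = (2.0385, 0.8846, 0.1538).
‖u_2‖ = 2.2275, so q_2 = (0.9152, 0.3971, 0.0691).
r_{13} = q_1·a_3 = 4.5107; r_{23} = q_2·a_3 = -2.2965.
u_3 = a_3 − 4.5107·q_1 + 2.2965·q_2 = (0.2171, -0.4341, -0.3798).
‖u_3‖ = 0.6163, so q_3 = (0.3522, -0.7044, -0.6163).

Q = [[0.1961, 0.9152, 0.3522], [-0.5883, 0.3971, -0.7044], [0.7845, 0.0691, -0.6163]], R = [[5.0990, -0.1961, 4.5107], [0.0000, 2.2275, -2.2965], [0.0000, 0.0000, 0.6163]]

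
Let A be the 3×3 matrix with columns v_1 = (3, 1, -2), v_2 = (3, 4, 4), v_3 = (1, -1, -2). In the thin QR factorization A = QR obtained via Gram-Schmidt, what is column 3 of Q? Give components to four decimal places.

q_1 = v_1/‖v_1‖ = (3, 1, -2)/3.7417 = (0.8018, 0.2673, -0.5345).
r_{12} = q_1·v_2 = 1.3363.
u_2 = v_2 − 1.3363·q_1 = (1.9286, 3.6429, 4.7143).
‖u_2‖ = 6.2621, so q_2 = (0.3080, 0.5817, 0.7528).
r_{13} = q_1·v_3 = 1.6036; r_{23} = q_2·v_3 = -1.7794.
u_3 = v_3 − 1.6036·q_1 + 1.7794·q_2 = (0.2623, -0.3934, 0.1967).
‖u_3‖ = 0.5121, so q_3 = (0.5121, -0.7682, 0.3841).

q_3 = (0.5121, -0.7682, 0.3841)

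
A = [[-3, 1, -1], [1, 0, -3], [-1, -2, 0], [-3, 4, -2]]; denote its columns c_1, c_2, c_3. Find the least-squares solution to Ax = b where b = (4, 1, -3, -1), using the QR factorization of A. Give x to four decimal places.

x = (-0.0991, 0.1235, -0.2352)

c_1 = (-3, 1, -1, -3); ‖c_1‖ = 4.4721, so e_1 = (-0.6708, 0.2236, -0.2236, -0.6708).
e_1·c_2 = (-0.6708)·1 + 0.2236·0 + (-0.2236)·(-2) + (-0.6708)·4 = -2.9069.
u_2 = c_2 + 2.9069·e_1 = (-0.9500, 0.6500, -2.6500, 2.0500).
‖u_2‖ = 3.5426, so e_2 = (-0.2682, 0.1835, -0.7480, 0.5787).
e_1·c_3 = (-0.6708)·(-1) + 0.2236·(-3) + (-0.2236)·0 + (-0.6708)·(-2) = 1.3416; e_2·c_3 = (-0.2682)·(-1) + 0.1835·(-3) + (-0.7480)·0 + 0.5787·(-2) = -1.4396.
u_3 = c_3 − 1.3416·e_1 + 1.4396·e_2 = (-0.4861, -3.0359, -0.7769, -0.2669).
‖u_3‖ = 3.1824, so e_3 = (-0.1527, -0.9540, -0.2441, -0.0839).
Qᵀb = (-1.1180, 0.7763, -0.7486).
Back-substitute: x_3 = -0.7486/3.1824 = -0.2352.
x_2 = (0.7763 + 1.4396·(-0.2352))/3.5426 = 0.1235.
x_1 = (-1.1180 + 2.9069·0.1235 − 1.3416·(-0.2352))/4.4721 = -0.0991.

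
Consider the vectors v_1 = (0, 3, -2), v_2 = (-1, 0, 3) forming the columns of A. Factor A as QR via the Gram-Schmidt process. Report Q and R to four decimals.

Q = [[0.0000, -0.3719], [0.8321, 0.5149], [-0.5547, 0.7724]], R = [[3.6056, -1.6641], [0.0000, 2.6890]]

q_1 = v_1/‖v_1‖ = (0, 3, -2)/3.6056 = (0.0000, 0.8321, -0.5547).
r_{12} = q_1·v_2 = -1.6641.
u_2 = v_2 + 1.6641·q_1 = (-1.0000, 1.3846, 2.0769).
‖u_2‖ = 2.6890, so q_2 = (-0.3719, 0.5149, 0.7724).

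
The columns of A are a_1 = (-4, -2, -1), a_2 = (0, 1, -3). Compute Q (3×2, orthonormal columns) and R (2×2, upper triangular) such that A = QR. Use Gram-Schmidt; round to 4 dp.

a_1 = (-4, -2, -1); ‖a_1‖ = 4.5826, so q_1 = (-0.8729, -0.4364, -0.2182).
q_1·a_2 = (-0.8729)·0 + (-0.4364)·1 + (-0.2182)·(-3) = 0.2182.
u_2 = a_2 − 0.2182·q_1 = (0.1905, 1.0952, -2.9524).
‖u_2‖ = 3.1547, so q_2 = (0.0604, 0.3472, -0.9359).

Q = [[-0.8729, 0.0604], [-0.4364, 0.3472], [-0.2182, -0.9359]], R = [[4.5826, 0.2182], [0.0000, 3.1547]]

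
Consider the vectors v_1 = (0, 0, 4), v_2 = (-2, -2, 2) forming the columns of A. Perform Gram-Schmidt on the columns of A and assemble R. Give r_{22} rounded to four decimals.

r_{22} = 2.8284

e_1 = v_1/‖v_1‖ = (0, 0, 4)/4.0000 = (0.0000, 0.0000, 1.0000).
r_{12} = e_1·v_2 = 2.0000.
u_2 = v_2 − 2.0000·e_1 = (-2.0000, -2.0000, 0.0000).
r_{22} = ‖u_2‖ = 2.8284.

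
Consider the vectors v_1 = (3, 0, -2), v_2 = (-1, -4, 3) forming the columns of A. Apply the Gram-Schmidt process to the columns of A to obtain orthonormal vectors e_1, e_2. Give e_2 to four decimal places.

e_1 = v_1/‖v_1‖ = (3, 0, -2)/3.6056 = (0.8321, 0.0000, -0.5547).
r_{12} = e_1·v_2 = -2.4962.
u_2 = v_2 + 2.4962·e_1 = (1.0769, -4.0000, 1.6154).
‖u_2‖ = 4.4463, so e_2 = (0.2422, -0.8996, 0.3633).

e_2 = (0.2422, -0.8996, 0.3633)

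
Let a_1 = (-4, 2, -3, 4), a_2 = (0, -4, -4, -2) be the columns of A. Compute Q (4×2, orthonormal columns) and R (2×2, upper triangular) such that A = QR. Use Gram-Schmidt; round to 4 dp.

a_1 = (-4, 2, -3, 4); ‖a_1‖ = 6.7082, so e_1 = (-0.5963, 0.2981, -0.4472, 0.5963).
e_1·a_2 = (-0.5963)·0 + 0.2981·(-4) + (-0.4472)·(-4) + 0.5963·(-2) = -0.5963.
u_2 = a_2 + 0.5963·e_1 = (-0.3556, -3.8222, -4.2667, -1.6444).
‖u_2‖ = 5.9703, so e_2 = (-0.0596, -0.6402, -0.7146, -0.2754).

Q = [[-0.5963, -0.0596], [0.2981, -0.6402], [-0.4472, -0.7146], [0.5963, -0.2754]], R = [[6.7082, -0.5963], [0.0000, 5.9703]]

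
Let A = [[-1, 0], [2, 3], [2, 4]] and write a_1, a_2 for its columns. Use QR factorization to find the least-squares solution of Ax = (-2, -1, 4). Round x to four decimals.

x = (0.6207, 0.1724)

a_1 = (-1, 2, 2); ‖a_1‖ = 3.0000, so e_1 = (-0.3333, 0.6667, 0.6667).
e_1·a_2 = (-0.3333)·0 + 0.6667·3 + 0.6667·4 = 4.6667.
u_2 = a_2 − 4.6667·e_1 = (1.5556, -0.1111, 0.8889).
‖u_2‖ = 1.7951, so e_2 = (0.8666, -0.0619, 0.4952).
Qᵀb = (2.6667, 0.3095).
Back-substitute: x_2 = 0.3095/1.7951 = 0.1724.
x_1 = (2.6667 − 4.6667·0.1724)/3.0000 = 0.6207.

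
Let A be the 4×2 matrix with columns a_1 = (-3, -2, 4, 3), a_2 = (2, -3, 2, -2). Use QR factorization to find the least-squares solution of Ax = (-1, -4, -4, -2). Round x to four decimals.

x = (-0.3060, 0.3149)

a_1 = (-3, -2, 4, 3); ‖a_1‖ = 6.1644, so e_1 = (-0.4867, -0.3244, 0.6489, 0.4867).
e_1·a_2 = (-0.4867)·2 + (-0.3244)·(-3) + 0.6489·2 + 0.4867·(-2) = 0.3244.
u_2 = a_2 − 0.3244·e_1 = (2.1579, -2.8947, 1.7895, -2.1579).
‖u_2‖ = 4.5711, so e_2 = (0.4721, -0.6333, 0.3915, -0.4721).
Qᵀb = (-1.7844, 1.4393).
Back-substitute: x_2 = 1.4393/4.5711 = 0.3149.
x_1 = (-1.7844 − 0.3244·0.3149)/6.1644 = -0.3060.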